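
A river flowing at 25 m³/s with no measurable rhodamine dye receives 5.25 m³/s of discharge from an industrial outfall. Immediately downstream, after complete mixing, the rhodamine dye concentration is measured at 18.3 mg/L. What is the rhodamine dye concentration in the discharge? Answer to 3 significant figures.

105 mg/L

Mass balance: 25.00·0 + 5.250·Cₑ = 30.25·18.30
→ Cₑ = (30.25·18.30 − 25.00·0) / 5.250 = 105.4 mg/L.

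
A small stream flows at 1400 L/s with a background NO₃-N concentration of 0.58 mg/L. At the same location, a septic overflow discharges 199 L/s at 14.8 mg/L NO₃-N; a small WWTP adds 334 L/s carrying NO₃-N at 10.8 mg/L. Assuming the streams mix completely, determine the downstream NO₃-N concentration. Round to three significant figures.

Conservation of mass: C = (1400·0.5800 + 199.0·14.80 + 334.0·10.80) / 1933 = 7364/1933 = 3.810 mg/L.

3.81 mg/L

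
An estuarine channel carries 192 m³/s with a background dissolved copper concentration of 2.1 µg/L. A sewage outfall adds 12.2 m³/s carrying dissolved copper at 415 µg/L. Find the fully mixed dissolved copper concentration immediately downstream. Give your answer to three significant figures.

Flow-weighted average: C = (192.0·2.100 + 12.20·415.0) / 204.2 = 5466/204.2 = 26.77 µg/L.

26.8 µg/L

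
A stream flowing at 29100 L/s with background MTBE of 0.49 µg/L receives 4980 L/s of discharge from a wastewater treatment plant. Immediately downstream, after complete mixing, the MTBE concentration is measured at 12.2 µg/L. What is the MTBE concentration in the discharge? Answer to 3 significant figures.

80.6 µg/L

Mass balance: 29100·0.4900 + 4980·Cₑ = 34080·12.20
→ Cₑ = (34080·12.20 − 29100·0.4900) / 4980 = 80.63 µg/L.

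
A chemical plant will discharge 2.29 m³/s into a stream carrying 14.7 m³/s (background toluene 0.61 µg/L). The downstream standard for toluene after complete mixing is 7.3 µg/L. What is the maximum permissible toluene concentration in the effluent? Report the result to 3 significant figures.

At the limit, (Qr·Cr + Qe·Cₑ)/(Qr + Qe) = 7.3:
Cₑ = (16.99·7.3 − 14.70·0.6100) / 2.290 = 50.24 µg/L.

50.2 µg/L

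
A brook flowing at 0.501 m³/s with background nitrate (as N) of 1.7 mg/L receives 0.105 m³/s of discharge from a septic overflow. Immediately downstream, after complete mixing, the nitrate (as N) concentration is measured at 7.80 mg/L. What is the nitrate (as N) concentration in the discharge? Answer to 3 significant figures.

Mass balance: 0.5010·1.700 + 0.1050·Cₑ = 0.6060·7.800
→ Cₑ = (0.6060·7.800 − 0.5010·1.700) / 0.1050 = 36.91 mg/L.

36.9 mg/L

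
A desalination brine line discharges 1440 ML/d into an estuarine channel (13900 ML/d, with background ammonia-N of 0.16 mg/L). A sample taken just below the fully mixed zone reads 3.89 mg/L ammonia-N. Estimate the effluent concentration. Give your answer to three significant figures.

39.9 mg/L

Mass balance: 13900·0.1600 + 1440·Cₑ = 15340·3.890
→ Cₑ = (15340·3.890 − 13900·0.1600) / 1440 = 39.89 mg/L.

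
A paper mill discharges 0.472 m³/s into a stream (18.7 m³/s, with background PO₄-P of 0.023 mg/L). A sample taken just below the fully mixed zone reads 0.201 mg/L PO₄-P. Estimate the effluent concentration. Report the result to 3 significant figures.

7.25 mg/L

Mass balance: 18.70·0.02300 + 0.4720·Cₑ = 19.17·0.2010
→ Cₑ = (19.17·0.2010 − 18.70·0.02300) / 0.4720 = 7.253 mg/L.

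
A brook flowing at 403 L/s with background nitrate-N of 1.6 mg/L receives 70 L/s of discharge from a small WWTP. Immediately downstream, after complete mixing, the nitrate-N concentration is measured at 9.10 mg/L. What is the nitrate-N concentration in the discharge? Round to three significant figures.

52.3 mg/L

Mass balance: 403.0·1.600 + 70.00·Cₑ = 473.0·9.100
→ Cₑ = (473.0·9.100 − 403.0·1.600) / 70.00 = 52.28 mg/L.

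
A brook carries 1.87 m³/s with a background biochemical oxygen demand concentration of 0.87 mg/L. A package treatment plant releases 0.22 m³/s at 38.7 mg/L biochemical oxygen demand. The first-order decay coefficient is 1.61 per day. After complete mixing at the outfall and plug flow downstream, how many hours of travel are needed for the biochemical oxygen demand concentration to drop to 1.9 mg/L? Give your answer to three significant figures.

Mixed concentration C = ΣQC/ΣQ = (1.870·0.8700 + 0.2200·38.70) / 2.090 = 10.14/2.090 = 4.852 mg/L.
4.852·exp(−k·t) = 1.9 → t = ln(4.852/1.9)/k = 50310 s = 13.98 h.

14.0 h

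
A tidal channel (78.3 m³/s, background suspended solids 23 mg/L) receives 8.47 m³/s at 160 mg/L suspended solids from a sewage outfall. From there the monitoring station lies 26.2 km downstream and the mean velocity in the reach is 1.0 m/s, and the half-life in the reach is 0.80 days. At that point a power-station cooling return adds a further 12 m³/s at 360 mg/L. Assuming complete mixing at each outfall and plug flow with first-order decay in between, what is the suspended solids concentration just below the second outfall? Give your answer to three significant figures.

68.3 mg/L

After mixing, C = (78.30·23.00 + 8.470·160.0) / 86.77 = 3156/86.77 = 36.37 mg/L; combined flow 86.77 m³/s.
Travel time t = 26.2·1000 / 1.0 = 26200 s = 7.278 h.
Half-life 0.80 d → k = ln 2 / 0.80 = 0.8664 d⁻¹.
After decay, C = 36.37 × e^(−kt) = 36.37 × 0.7689 = 27.97 mg/L.
At the second outfall, C = (86.77·27.97 + 12.00·360.0) / (86.77 + 12.00) = 68.31 mg/L.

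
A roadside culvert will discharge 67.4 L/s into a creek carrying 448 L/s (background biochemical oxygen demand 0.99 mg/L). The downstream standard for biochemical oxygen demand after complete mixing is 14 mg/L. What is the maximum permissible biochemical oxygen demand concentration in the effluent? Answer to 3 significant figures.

100 mg/L

At the limit, (Qr·Cr + Qe·Cₑ)/(Qr + Qe) = 14:
Cₑ = (515.4·14 − 448.0·0.9900) / 67.40 = 100.5 mg/L.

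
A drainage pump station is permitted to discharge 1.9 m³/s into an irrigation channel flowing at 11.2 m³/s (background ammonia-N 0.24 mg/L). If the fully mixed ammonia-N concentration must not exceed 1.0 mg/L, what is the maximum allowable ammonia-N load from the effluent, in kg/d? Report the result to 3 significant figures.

Mass balance at the limit: 11.20·0.2400 + 1.900·Cₑ = 13.10·1.0 → Cₑ = 5.480 mg/L.
Load = 1.900 m³/s × 5.480 g/m³ × 86 400 s/d = 899.6 kg/d.

900 kg/d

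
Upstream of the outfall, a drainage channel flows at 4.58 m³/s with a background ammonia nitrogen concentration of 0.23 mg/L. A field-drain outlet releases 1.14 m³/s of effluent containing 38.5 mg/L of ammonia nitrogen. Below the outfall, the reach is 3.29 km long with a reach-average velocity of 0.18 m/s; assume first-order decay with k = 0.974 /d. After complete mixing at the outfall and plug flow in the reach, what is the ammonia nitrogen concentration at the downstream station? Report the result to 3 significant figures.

After mixing, C = (4.580·0.2300 + 1.140·38.50) / 5.720 = 44.94/5.720 = 7.857 mg/L.
Travel time t = 3.29·1000 / 0.18 = 18280 s = 5.077 h.
First-order decay: C = 7.857·exp(−k·t) = 7.857·0.8138 = 6.394 mg/L.

6.39 mg/L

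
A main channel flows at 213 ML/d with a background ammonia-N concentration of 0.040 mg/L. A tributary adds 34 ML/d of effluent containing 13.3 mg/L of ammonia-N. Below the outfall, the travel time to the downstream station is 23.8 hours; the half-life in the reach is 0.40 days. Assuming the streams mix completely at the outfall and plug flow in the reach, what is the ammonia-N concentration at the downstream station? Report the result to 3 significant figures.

0.335 mg/L

After mixing, C = (213.0·0.04000 + 34.00·13.30) / 247.0 = 460.7/247.0 = 1.865 mg/L.
Half-life 0.40 d → k = ln 2 / 0.40 = 1.733 d⁻¹.
First-order decay: C = 1.865·exp(−k·t) = 1.865·0.1793 = 0.3345 mg/L.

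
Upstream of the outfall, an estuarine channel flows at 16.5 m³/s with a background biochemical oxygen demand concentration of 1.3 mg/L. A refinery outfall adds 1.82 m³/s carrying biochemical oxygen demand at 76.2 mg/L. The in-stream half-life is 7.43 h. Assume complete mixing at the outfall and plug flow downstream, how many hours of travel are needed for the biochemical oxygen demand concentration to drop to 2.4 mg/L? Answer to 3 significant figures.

After mixing, C = (16.50·1.300 + 1.820·76.20) / 18.32 = 160.1/18.32 = 8.741 mg/L.
Half-life 7.43 h → k = ln 2 / 7.43 = 0.09329 h⁻¹ = 2.239 d⁻¹.
8.741·exp(−k·t) = 2.4 → t = ln(8.741/2.4)/k = 49880 s = 13.86 h.

13.9 h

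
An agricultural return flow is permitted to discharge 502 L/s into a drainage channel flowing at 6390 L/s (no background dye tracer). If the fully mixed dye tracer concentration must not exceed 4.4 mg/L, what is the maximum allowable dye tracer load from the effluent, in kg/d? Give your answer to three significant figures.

2620 kg/d

Mass balance at the limit: 6390·0 + 502.0·Cₑ = 6892·4.4 → Cₑ = 60.41 mg/L.
502.0 L/s = 0.5020 m³/s. Load = 0.5020 m³/s × 60.41 g/m³ × 86 400 s/d = 2620 kg/d.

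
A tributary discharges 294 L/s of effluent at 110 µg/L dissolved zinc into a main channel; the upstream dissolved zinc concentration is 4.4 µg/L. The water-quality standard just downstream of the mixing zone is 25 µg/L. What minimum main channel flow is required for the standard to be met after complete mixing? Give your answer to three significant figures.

1210 L/s

Set C_mix = 25: (Q·4.400 + 294.0·110.0) / (Q + 294.0) = 25
→ Q = 294.0·(110.0 − 25)/(25 − 4.400) = 1213 L/s.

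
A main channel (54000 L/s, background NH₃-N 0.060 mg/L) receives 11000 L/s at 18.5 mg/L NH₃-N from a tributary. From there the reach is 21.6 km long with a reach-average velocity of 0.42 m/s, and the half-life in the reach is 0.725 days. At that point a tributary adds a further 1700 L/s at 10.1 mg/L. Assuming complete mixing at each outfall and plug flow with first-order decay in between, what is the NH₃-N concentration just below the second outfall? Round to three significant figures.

Flow-weighted average: C = (54000·0.06000 + 11000·18.50) / 65000 = 206700/65000 = 3.181 mg/L; combined flow 65000 L/s.
Travel time t = 21.6·1000 / 0.42 = 51430 s = 14.29 h.
Half-life 0.725 d → k = ln 2 / 0.725 = 0.9561 d⁻¹.
Applying C = C₀e^(−kt): 3.181 × 0.5660 = 1.800 mg/L.
At the second outfall, C = (65000·1.800 + 1700·10.10) / (65000 + 1700) = 2.012 mg/L.

2.01 mg/L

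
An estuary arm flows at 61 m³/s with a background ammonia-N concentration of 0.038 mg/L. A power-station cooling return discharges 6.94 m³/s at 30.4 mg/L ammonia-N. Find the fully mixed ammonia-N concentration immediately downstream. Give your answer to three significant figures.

Conservation of mass: C = (61.00·0.03800 + 6.940·30.40) / 67.94 = 213.3/67.94 = 3.139 mg/L.

3.14 mg/L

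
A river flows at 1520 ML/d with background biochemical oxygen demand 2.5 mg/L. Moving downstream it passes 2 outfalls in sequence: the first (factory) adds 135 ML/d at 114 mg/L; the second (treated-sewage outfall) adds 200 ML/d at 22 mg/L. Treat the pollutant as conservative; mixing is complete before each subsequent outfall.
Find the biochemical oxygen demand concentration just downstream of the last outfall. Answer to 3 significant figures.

Outfall 1: combined Q = 1655 ML/d; C = (1520·2.500 + 135.0·114.0)/1655 = 11.60 mg/L.
Outfall 2: combined Q = 1855 ML/d; C = (1655·11.60 + 200.0·22.00)/1855 = 12.72 mg/L.

12.7 mg/L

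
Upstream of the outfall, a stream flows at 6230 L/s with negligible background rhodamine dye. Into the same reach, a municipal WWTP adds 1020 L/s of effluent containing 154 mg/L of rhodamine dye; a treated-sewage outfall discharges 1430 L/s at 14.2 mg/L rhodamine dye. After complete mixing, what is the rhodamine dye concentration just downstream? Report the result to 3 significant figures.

20.4 mg/L

Mass balance: C = (6230·0 + 1020·154.0 + 1430·14.20) / 8680 = 177400/8680 = 20.44 mg/L.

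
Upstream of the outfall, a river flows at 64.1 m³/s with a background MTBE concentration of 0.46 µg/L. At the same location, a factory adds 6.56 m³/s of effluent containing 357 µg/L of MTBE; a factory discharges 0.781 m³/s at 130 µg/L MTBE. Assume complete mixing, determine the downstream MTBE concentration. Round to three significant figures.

34.6 µg/L

Mixed concentration C = ΣQC/ΣQ = (64.10·0.4600 + 6.560·357.0 + 0.7810·130.0) / 71.44 = 2473/71.44 = 34.62 µg/L.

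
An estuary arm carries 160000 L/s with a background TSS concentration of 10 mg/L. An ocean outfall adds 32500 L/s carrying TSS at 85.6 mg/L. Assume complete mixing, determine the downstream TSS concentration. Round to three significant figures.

22.8 mg/L

Mixed concentration C = ΣQC/ΣQ = (160000·10.00 + 32500·85.60) / 192500 = 4382000/192500 = 22.76 mg/L.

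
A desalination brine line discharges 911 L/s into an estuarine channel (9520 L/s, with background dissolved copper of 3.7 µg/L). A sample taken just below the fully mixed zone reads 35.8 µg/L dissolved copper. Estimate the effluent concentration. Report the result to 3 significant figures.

Mass balance: 9520·3.700 + 911.0·Cₑ = 10430·35.80
→ Cₑ = (10430·35.80 − 9520·3.700) / 911.0 = 371.2 µg/L.

371 µg/L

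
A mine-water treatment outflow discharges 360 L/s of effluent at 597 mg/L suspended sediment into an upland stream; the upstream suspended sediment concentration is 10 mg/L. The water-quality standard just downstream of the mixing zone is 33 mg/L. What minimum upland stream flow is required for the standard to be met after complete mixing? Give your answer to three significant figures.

Set C_mix = 33: (Q·10.00 + 360.0·597.0) / (Q + 360.0) = 33
→ Q = 360.0·(597.0 − 33)/(33 − 10.00) = 8828 L/s.

8830 L/s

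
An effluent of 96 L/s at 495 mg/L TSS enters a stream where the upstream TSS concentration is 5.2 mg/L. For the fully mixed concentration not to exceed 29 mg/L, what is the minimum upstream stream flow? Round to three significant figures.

1880 L/s

Set C_mix = 29: (Q·5.200 + 96.00·495.0) / (Q + 96.00) = 29
→ Q = 96.00·(495.0 − 29)/(29 − 5.200) = 1880 L/s.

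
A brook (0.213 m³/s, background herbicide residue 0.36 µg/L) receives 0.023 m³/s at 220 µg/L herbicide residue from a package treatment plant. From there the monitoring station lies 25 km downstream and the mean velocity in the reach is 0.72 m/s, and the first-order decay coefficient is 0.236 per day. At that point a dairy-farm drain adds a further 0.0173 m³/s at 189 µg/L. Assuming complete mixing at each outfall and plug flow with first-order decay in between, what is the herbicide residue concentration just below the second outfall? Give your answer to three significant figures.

31.4 µg/L

Mixed concentration C = ΣQC/ΣQ = (0.2130·0.3600 + 0.02300·220.0) / 0.2360 = 5.137/0.2360 = 21.77 µg/L; combined flow 0.2360 m³/s.
Travel time t = 25·1000 / 0.72 = 34720 s = 9.645 h.
First-order decay: C = 21.77·exp(−k·t) = 21.77·0.9095 = 19.80 µg/L.
At the second outfall, C = (0.2360·19.80 + 0.01730·189.0) / (0.2360 + 0.01730) = 31.35 µg/L.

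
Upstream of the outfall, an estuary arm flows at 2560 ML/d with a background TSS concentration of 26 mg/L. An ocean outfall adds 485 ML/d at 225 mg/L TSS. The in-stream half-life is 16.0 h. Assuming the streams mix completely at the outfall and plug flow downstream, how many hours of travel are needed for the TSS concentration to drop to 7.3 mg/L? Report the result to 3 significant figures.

47.7 h

Flow-weighted average: C = (2560·26.00 + 485.0·225.0) / 3045 = 175700/3045 = 57.70 mg/L.
Half-life 16.0 h → k = ln 2 / 16.0 = 0.04332 h⁻¹ = 1.040 d⁻¹.
57.70·exp(−k·t) = 7.3 → t = ln(57.70/7.3)/k = 171800 s = 47.72 h.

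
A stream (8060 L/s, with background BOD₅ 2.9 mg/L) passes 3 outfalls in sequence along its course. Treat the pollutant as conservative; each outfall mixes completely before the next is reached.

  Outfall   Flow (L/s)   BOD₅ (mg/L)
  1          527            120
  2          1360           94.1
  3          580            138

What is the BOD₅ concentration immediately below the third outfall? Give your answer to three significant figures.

Outfall 1: combined Q = 8587 L/s; C = (8060·2.900 + 527.0·120.0)/8587 = 10.09 mg/L.
Outfall 2: combined Q = 9947 L/s; C = (8587·10.09 + 1360·94.10)/9947 = 21.57 mg/L.
Outfall 3: combined Q = 10530 L/s; C = (9947·21.57 + 580.0·138.0)/10530 = 27.99 mg/L.

28.0 mg/L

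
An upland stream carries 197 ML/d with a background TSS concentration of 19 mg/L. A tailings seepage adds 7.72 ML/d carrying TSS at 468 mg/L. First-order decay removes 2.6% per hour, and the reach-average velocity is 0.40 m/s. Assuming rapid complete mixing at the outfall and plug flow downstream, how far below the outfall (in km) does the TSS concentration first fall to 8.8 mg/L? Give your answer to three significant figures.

76.9 km

Mixed concentration C = ΣQC/ΣQ = (197.0·19.00 + 7.720·468.0) / 204.7 = 7356/204.7 = 35.93 mg/L.
2.6%/h lost → k = −ln(1 − 0.026) = 0.02634 h⁻¹.
Set 35.93·exp(−k·t) = 8.8 → t = ln(35.93/8.8)/k = 192300 s = 53.40 h.
Distance = v·t = 0.40·192300 = 76900 m = 76.90 km.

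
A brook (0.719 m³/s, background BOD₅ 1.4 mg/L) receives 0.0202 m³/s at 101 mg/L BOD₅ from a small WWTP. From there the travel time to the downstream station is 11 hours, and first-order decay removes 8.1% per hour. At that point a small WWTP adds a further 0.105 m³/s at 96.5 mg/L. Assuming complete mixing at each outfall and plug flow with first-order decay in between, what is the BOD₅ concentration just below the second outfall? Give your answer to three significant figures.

After mixing, C = (0.7190·1.400 + 0.02020·101.0) / 0.7392 = 3.047/0.7392 = 4.122 mg/L; combined flow 0.7392 m³/s.
8.1%/h lost → k = −ln(1 − 0.081) = 0.08447 h⁻¹.
Applying C = C₀e^(−kt): 4.122 × 0.3949 = 1.628 mg/L.
Second outfall: C = (0.7392·1.628 + 0.1050·96.50)/0.8442 = 13.43 mg/L.

13.4 mg/L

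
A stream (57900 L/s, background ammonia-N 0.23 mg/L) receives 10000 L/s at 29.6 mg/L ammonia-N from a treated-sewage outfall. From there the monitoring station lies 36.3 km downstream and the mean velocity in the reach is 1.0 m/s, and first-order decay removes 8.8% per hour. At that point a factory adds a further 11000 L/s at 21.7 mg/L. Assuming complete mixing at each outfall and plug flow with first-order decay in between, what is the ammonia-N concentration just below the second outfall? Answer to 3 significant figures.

4.57 mg/L

After mixing, C = (57900·0.2300 + 10000·29.60) / 67900 = 309300/67900 = 4.555 mg/L; combined flow 67900 L/s.
Travel time t = 36.3·1000 / 1.0 = 36300 s = 10.08 h.
8.8%/h lost → k = −ln(1 − 0.088) = 0.09212 h⁻¹.
Applying C = C₀e^(−kt): 4.555 × 0.3950 = 1.799 mg/L.
Second outfall: C = (67900·1.799 + 11000·21.70)/78900 = 4.574 mg/L.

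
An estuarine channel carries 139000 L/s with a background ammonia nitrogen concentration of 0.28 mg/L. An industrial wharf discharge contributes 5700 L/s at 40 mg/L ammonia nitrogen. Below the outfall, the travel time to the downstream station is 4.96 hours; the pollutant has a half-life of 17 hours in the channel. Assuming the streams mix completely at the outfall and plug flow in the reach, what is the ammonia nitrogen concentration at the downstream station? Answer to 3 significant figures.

Mass balance: C = (139000·0.2800 + 5700·40.00) / 144700 = 266900/144700 = 1.845 mg/L.
Half-life 17 h → k = ln 2 / 17 = 0.04077 h⁻¹ = 0.9786 d⁻¹.
After decay, C = 1.845 × e^(−kt) = 1.845 × 0.8169 = 1.507 mg/L.

1.51 mg/L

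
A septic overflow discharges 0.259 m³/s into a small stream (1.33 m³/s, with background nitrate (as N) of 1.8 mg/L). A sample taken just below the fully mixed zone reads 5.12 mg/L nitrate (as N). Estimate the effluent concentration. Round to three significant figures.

Mass balance: 1.330·1.800 + 0.2590·Cₑ = 1.589·5.120
→ Cₑ = (1.589·5.120 − 1.330·1.800) / 0.2590 = 22.17 mg/L.

22.2 mg/L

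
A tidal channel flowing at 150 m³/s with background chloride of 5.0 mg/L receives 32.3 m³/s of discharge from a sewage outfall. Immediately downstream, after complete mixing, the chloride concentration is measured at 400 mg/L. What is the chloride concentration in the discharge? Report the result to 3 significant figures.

2230 mg/L

Mass balance: 150.0·5.000 + 32.30·Cₑ = 182.3·400.0
→ Cₑ = (182.3·400.0 − 150.0·5.000) / 32.30 = 2234 mg/L.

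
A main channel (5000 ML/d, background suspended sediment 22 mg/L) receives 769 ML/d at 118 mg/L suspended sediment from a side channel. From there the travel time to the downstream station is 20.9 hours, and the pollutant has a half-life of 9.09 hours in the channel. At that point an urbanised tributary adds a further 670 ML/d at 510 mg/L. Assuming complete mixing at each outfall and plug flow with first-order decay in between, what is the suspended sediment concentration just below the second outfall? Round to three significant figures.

Flow-weighted average: C = (5000·22.00 + 769.0·118.0) / 5769 = 200700/5769 = 34.80 mg/L; combined flow 5769 ML/d.
Half-life 9.09 h → k = ln 2 / 9.09 = 0.07625 h⁻¹ = 1.830 d⁻¹.
Decay over the reach: 34.80·exp(−kt) = 34.80·0.2032 = 7.070 mg/L.
At the second outfall, C = (5769·7.070 + 670.0·510.0) / (5769 + 670.0) = 59.40 mg/L.

59.4 mg/L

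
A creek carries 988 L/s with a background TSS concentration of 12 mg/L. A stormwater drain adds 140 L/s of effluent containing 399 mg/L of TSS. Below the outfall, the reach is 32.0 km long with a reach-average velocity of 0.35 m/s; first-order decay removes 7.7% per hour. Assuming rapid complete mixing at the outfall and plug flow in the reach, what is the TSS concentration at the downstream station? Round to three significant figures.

7.85 mg/L

Flow-weighted average: C = (988.0·12.00 + 140.0·399.0) / 1128 = 67720/1128 = 60.03 mg/L.
Travel time t = 32.0·1000 / 0.35 = 91430 s = 25.40 h.
7.7%/h lost → k = −ln(1 − 0.077) = 0.08013 h⁻¹.
First-order decay: C = 60.03·exp(−k·t) = 60.03·0.1307 = 7.845 mg/L.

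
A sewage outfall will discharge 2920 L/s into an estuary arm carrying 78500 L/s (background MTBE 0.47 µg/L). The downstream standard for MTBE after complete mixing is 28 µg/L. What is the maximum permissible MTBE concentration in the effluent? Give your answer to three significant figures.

768 µg/L

At the limit, (Qr·Cr + Qe·Cₑ)/(Qr + Qe) = 28:
Cₑ = (81420·28 − 78500·0.4700) / 2920 = 768.1 µg/L.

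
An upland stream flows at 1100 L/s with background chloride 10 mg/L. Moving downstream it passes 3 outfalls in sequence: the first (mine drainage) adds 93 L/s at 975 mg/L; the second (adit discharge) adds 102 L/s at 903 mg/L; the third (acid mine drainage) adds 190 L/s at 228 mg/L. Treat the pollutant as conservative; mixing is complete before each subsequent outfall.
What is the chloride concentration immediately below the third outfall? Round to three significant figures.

Below outfall 1: Q → 1193 L/s, C = (1100·10.00 + 93.00·975.0)/1193 = 85.23 mg/L.
Below outfall 2: Q → 1295 L/s, C = (1193·85.23 + 102.0·903.0)/1295 = 149.6 mg/L.
Below outfall 3: Q → 1485 L/s, C = (1295·149.6 + 190.0·228.0)/1485 = 159.7 mg/L.

160 mg/L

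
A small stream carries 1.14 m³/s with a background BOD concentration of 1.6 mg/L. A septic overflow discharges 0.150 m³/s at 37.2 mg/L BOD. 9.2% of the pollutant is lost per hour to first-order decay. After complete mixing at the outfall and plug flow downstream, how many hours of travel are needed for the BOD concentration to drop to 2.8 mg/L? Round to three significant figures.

Mass balance: C = (1.140·1.600 + 0.1500·37.20) / 1.290 = 7.404/1.290 = 5.740 mg/L.
9.2%/h lost → k = −ln(1 − 0.092) = 0.09651 h⁻¹.
5.740·exp(−k·t) = 2.8 → t = ln(5.740/2.8)/k = 26770 s = 7.437 h.

7.44 h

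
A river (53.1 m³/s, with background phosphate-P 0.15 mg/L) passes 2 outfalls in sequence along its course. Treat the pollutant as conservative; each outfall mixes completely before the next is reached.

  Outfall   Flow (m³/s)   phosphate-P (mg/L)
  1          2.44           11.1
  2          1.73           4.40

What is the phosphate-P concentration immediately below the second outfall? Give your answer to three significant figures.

0.745 mg/L

After outfall 1: Q = 53.10 + 2.440 = 55.54 m³/s; C = (53.10·0.1500 + 2.440·11.10)/55.54 = 0.6311 mg/L.
After outfall 2: Q = 55.54 + 1.730 = 57.27 m³/s; C = (55.54·0.6311 + 1.730·4.400)/57.27 = 0.7449 mg/L.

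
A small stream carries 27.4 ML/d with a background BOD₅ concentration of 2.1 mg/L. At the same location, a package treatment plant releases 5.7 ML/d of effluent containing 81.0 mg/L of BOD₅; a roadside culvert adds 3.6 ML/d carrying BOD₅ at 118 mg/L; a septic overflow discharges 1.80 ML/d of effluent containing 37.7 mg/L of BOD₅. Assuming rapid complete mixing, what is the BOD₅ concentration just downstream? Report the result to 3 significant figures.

26.3 mg/L

Mass balance: C = (27.40·2.100 + 5.700·81.00 + 3.600·118.0 + 1.800·37.70) / 38.50 = 1012/38.50 = 26.28 mg/L.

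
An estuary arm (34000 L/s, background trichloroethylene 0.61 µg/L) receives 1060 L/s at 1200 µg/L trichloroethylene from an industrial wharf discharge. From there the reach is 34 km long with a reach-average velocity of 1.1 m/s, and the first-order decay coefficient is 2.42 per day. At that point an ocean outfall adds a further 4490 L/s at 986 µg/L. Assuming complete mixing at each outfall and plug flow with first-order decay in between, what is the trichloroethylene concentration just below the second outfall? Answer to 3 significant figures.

126 µg/L

Conservation of mass: C = (34000·0.6100 + 1060·1200) / 35060 = 1293000/35060 = 36.87 µg/L; combined flow 35060 L/s.
Travel time t = 34·1000 / 1.1 = 30910 s = 8.586 h.
First-order decay: C = 36.87·exp(−k·t) = 36.87·0.4207 = 15.51 µg/L.
Second outfall: C = (35060·15.51 + 4490·986.0)/39550 = 125.7 µg/L.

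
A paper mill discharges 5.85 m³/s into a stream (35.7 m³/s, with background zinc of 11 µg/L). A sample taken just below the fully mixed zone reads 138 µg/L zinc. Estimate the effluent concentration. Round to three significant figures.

913 µg/L

Mass balance: 35.70·11.00 + 5.850·Cₑ = 41.55·138.0
→ Cₑ = (41.55·138.0 − 35.70·11.00) / 5.850 = 913.0 µg/L.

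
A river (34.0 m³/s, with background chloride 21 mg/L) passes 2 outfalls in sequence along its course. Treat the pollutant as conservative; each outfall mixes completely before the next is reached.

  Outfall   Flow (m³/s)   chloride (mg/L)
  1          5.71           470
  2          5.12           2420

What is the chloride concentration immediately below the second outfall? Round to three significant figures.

352 mg/L

Below outfall 1: Q → 39.71 m³/s, C = (34.00·21.00 + 5.710·470.0)/39.71 = 85.56 mg/L.
Below outfall 2: Q → 44.83 m³/s, C = (39.71·85.56 + 5.120·2420)/44.83 = 352.2 mg/L.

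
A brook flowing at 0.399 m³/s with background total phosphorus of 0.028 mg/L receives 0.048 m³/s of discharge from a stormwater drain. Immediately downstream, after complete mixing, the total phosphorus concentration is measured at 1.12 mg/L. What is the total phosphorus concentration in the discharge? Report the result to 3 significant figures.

Mass balance: 0.3990·0.02800 + 0.04800·Cₑ = 0.4470·1.120
→ Cₑ = (0.4470·1.120 − 0.3990·0.02800) / 0.04800 = 10.20 mg/L.

10.2 mg/L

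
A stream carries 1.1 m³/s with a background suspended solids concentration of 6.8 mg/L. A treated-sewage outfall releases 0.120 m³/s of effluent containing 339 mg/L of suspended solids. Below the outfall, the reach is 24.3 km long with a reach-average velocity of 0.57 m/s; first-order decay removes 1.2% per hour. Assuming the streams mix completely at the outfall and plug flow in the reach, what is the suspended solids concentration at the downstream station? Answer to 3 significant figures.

34.2 mg/L

Mass balance: C = (1.100·6.800 + 0.1200·339.0) / 1.220 = 48.16/1.220 = 39.48 mg/L.
Travel time t = 24.3·1000 / 0.57 = 42630 s = 11.84 h.
1.2%/h lost → k = −ln(1 − 0.012) = 0.01207 h⁻¹.
Applying C = C₀e^(−kt): 39.48 × 0.8668 = 34.22 mg/L.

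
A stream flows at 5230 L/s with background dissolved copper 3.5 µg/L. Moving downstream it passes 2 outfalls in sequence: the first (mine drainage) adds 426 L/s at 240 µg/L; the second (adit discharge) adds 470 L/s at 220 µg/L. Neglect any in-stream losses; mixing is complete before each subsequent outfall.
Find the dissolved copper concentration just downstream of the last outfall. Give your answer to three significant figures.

36.6 µg/L

Below outfall 1: Q → 5656 L/s, C = (5230·3.500 + 426.0·240.0)/5656 = 21.31 µg/L.
Below outfall 2: Q → 6126 L/s, C = (5656·21.31 + 470.0·220.0)/6126 = 36.56 µg/L.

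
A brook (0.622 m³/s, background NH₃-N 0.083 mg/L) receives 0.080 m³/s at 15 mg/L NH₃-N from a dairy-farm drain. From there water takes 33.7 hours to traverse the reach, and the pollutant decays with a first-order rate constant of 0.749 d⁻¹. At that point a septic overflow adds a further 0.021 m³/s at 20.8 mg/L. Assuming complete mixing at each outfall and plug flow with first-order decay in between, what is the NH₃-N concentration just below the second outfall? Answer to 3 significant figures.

After mixing, C = (0.6220·0.08300 + 0.08000·15.00) / 0.7020 = 1.252/0.7020 = 1.783 mg/L; combined flow 0.7020 m³/s.
Applying C = C₀e^(−kt): 1.783 × 0.3493 = 0.6228 mg/L.
Second outfall: C = (0.7020·0.6228 + 0.02100·20.80)/0.7230 = 1.209 mg/L.

1.21 mg/L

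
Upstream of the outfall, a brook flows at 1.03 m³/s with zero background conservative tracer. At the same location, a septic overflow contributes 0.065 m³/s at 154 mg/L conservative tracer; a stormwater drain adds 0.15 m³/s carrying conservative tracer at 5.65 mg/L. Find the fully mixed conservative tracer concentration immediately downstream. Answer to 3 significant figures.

8.72 mg/L

Mass balance: C = (1.030·0 + 0.06500·154.0 + 0.1500·5.650) / 1.245 = 10.86/1.245 = 8.721 mg/L.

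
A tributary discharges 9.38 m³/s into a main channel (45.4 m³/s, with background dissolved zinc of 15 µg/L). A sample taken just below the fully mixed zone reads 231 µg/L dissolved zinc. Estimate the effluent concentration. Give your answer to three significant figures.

Mass balance: 45.40·15.00 + 9.380·Cₑ = 54.78·231.0
→ Cₑ = (54.78·231.0 − 45.40·15.00) / 9.380 = 1276 µg/L.

1280 µg/L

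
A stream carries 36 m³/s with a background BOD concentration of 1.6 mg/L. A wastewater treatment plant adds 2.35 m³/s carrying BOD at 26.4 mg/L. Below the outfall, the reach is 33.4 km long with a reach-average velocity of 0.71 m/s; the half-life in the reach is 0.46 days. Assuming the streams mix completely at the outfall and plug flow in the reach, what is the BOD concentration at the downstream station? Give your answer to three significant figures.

After mixing, C = (36.00·1.600 + 2.350·26.40) / 38.35 = 119.6/38.35 = 3.120 mg/L.
Travel time t = 33.4·1000 / 0.71 = 47040 s = 13.07 h.
Half-life 0.46 d → k = ln 2 / 0.46 = 1.507 d⁻¹.
First-order decay: C = 3.120·exp(−k·t) = 3.120·0.4402 = 1.373 mg/L.

1.37 mg/L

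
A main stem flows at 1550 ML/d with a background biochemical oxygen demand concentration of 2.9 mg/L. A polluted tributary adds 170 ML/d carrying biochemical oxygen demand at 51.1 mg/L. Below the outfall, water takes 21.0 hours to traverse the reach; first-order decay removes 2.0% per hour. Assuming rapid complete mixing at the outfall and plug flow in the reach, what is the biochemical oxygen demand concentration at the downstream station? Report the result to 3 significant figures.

Conservation of mass: C = (1550·2.900 + 170.0·51.10) / 1720 = 13180/1720 = 7.664 mg/L.
2.0%/h lost → k = −ln(1 − 0.02) = 0.02020 h⁻¹.
Decay over the reach: 7.664·exp(−kt) = 7.664·0.6543 = 5.014 mg/L.

5.01 mg/L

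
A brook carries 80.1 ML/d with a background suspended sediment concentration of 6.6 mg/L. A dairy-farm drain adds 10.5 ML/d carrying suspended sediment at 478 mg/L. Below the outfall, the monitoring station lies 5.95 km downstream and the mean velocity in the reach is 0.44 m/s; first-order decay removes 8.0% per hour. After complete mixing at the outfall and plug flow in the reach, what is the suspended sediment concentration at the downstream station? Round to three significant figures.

Mixed concentration C = ΣQC/ΣQ = (80.10·6.600 + 10.50·478.0) / 90.60 = 5548/90.60 = 61.23 mg/L.
Travel time t = 5.95·1000 / 0.44 = 13520 s = 3.756 h.
8.0%/h lost → k = −ln(1 − 0.08) = 0.08338 h⁻¹.
After decay, C = 61.23 × e^(−kt) = 61.23 × 0.7311 = 44.77 mg/L.

44.8 mg/L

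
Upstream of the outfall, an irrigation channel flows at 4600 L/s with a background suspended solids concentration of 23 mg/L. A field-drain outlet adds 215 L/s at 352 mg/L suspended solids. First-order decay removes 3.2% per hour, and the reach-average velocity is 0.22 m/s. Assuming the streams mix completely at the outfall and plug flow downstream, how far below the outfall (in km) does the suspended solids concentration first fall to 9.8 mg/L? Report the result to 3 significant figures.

Flow-weighted average: C = (4600·23.00 + 215.0·352.0) / 4815 = 181500/4815 = 37.69 mg/L.
3.2%/h lost → k = −ln(1 − 0.032) = 0.03252 h⁻¹.
Set 37.69·exp(−k·t) = 9.8 → t = ln(37.69/9.8)/k = 149100 s = 41.42 h.
Distance = v·t = 0.22·149100 = 32800 m = 32.80 km.

32.8 km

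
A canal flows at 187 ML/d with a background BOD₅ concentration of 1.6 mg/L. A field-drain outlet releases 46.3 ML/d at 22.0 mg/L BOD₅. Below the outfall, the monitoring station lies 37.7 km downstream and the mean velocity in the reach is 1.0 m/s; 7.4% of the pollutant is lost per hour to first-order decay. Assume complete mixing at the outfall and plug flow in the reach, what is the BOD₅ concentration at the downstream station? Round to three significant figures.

2.53 mg/L

After mixing, C = (187.0·1.600 + 46.30·22.00) / 233.3 = 1318/233.3 = 5.649 mg/L.
Travel time t = 37.7·1000 / 1.0 = 37700 s = 10.47 h.
7.4%/h lost → k = −ln(1 − 0.074) = 0.07688 h⁻¹.
First-order decay: C = 5.649·exp(−k·t) = 5.649·0.4470 = 2.525 mg/L.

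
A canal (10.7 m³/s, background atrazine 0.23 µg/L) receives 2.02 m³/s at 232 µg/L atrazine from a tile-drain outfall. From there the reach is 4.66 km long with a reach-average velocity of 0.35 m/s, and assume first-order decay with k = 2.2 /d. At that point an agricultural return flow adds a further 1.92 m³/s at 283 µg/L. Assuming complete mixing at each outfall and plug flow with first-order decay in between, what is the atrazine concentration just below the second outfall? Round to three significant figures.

Flow-weighted average: C = (10.70·0.2300 + 2.020·232.0) / 12.72 = 471.1/12.72 = 37.04 µg/L; combined flow 12.72 m³/s.
Travel time t = 4.66·1000 / 0.35 = 13310 s = 3.698 h.
After decay, C = 37.04 × e^(−kt) = 37.04 × 0.7125 = 26.39 µg/L.
At the second outfall, C = (12.72·26.39 + 1.920·283.0) / (12.72 + 1.920) = 60.04 µg/L.

60.0 µg/L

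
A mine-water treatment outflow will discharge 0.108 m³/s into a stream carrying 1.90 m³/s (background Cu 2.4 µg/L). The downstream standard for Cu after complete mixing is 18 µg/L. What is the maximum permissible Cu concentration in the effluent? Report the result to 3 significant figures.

At the limit, (Qr·Cr + Qe·Cₑ)/(Qr + Qe) = 18:
Cₑ = (2.008·18 − 1.900·2.400) / 0.1080 = 292.4 µg/L.

292 µg/L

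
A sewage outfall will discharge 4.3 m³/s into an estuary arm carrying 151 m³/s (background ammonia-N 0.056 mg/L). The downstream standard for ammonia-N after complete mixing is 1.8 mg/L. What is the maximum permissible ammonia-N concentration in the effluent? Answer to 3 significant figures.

63.0 mg/L

At the limit, (Qr·Cr + Qe·Cₑ)/(Qr + Qe) = 1.8:
Cₑ = (155.3·1.8 − 151.0·0.05600) / 4.300 = 63.04 mg/L.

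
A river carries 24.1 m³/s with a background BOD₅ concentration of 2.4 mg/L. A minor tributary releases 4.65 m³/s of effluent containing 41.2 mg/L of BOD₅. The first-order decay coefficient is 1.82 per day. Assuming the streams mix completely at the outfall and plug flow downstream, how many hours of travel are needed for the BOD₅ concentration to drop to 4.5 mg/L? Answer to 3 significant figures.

8.66 h

Flow-weighted average: C = (24.10·2.400 + 4.650·41.20) / 28.75 = 249.4/28.75 = 8.675 mg/L.
8.675·exp(−k·t) = 4.5 → t = ln(8.675/4.5)/k = 31160 s = 8.656 h.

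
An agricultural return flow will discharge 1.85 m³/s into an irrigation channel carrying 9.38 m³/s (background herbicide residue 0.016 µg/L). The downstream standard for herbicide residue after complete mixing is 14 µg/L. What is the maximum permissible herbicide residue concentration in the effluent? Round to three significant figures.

84.9 µg/L

At the limit, (Qr·Cr + Qe·Cₑ)/(Qr + Qe) = 14:
Cₑ = (11.23·14 − 9.380·0.01600) / 1.850 = 84.90 µg/L.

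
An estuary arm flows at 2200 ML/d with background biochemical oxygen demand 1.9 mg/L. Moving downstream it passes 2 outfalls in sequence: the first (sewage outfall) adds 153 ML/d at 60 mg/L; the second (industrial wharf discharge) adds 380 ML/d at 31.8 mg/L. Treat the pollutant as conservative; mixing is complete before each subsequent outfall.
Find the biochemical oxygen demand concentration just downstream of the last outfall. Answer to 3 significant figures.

Outfall 1: combined Q = 2353 ML/d; C = (2200·1.900 + 153.0·60.00)/2353 = 5.678 mg/L.
Outfall 2: combined Q = 2733 ML/d; C = (2353·5.678 + 380.0·31.80)/2733 = 9.310 mg/L.

9.31 mg/L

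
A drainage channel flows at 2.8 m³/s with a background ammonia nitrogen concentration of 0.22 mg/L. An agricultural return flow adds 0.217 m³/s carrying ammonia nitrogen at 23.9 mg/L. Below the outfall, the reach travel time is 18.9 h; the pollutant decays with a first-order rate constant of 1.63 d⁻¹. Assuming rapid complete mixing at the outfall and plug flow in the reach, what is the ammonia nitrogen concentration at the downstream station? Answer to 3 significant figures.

Flow-weighted average: C = (2.800·0.2200 + 0.2170·23.90) / 3.017 = 5.802/3.017 = 1.923 mg/L.
Decay over the reach: 1.923·exp(−kt) = 1.923·0.2770 = 0.5328 mg/L.

0.533 mg/L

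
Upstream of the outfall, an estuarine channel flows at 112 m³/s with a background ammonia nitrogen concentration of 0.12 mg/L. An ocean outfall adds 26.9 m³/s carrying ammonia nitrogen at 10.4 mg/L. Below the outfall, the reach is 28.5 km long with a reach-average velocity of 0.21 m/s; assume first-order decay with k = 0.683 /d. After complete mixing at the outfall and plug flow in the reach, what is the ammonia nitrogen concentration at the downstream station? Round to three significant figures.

0.722 mg/L

Flow-weighted average: C = (112.0·0.1200 + 26.90·10.40) / 138.9 = 293.2/138.9 = 2.111 mg/L.
Travel time t = 28.5·1000 / 0.21 = 135700 s = 37.70 h.
Applying C = C₀e^(−kt): 2.111 × 0.3420 = 0.7220 mg/L.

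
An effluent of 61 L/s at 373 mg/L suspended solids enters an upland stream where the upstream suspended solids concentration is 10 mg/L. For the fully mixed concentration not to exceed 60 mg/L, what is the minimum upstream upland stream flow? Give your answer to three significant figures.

Set C_mix = 60: (Q·10.00 + 61.00·373.0) / (Q + 61.00) = 60
→ Q = 61.00·(373.0 − 60)/(60 − 10.00) = 381.9 L/s.

382 L/s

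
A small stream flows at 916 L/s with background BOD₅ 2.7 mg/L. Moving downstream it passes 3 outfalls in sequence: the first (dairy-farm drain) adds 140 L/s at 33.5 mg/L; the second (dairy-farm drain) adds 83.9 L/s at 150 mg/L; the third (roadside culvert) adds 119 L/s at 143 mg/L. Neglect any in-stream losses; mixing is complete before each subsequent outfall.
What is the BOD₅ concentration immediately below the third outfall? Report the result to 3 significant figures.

After outfall 1: Q = 916.0 + 140.0 = 1056 L/s; C = (916.0·2.700 + 140.0·33.50)/1056 = 6.783 mg/L.
After outfall 2: Q = 1056 + 83.90 = 1140 L/s; C = (1056·6.783 + 83.90·150.0)/1140 = 17.32 mg/L.
After outfall 3: Q = 1140 + 119.0 = 1259 L/s; C = (1140·17.32 + 119.0·143.0)/1259 = 29.20 mg/L.

29.2 mg/L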